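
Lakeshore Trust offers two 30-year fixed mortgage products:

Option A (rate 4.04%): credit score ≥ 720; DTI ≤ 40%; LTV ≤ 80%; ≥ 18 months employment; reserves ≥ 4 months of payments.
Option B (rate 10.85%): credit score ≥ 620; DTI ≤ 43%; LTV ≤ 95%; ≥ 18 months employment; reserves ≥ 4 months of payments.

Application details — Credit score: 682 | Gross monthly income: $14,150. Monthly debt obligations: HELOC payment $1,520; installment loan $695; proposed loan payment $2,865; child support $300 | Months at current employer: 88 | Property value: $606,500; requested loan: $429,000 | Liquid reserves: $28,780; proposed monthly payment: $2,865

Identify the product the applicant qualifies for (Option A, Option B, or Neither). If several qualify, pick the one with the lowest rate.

Total debts = (1,520 + 695 + 2,865 + 300) = 5,380; DTI = 5,380/14,150 = 38%.
LTV = 429,000/606,500 = 70.7%.
Reserves = 28,780/2,865 = 10.0 months.
Option A: score 682 < 720; DTI 38% ≤ 40%; LTV 70.7% ≤ 80%; employment 88 ≥ 18 mo; reserves 10.0 ≥ 4 mo → does not qualify.
Option B: score 682 ≥ 620; DTI 38% ≤ 43%; LTV 70.7% ≤ 95%; employment 88 ≥ 18 mo; reserves 10.0 ≥ 4 mo → qualifies.

Option B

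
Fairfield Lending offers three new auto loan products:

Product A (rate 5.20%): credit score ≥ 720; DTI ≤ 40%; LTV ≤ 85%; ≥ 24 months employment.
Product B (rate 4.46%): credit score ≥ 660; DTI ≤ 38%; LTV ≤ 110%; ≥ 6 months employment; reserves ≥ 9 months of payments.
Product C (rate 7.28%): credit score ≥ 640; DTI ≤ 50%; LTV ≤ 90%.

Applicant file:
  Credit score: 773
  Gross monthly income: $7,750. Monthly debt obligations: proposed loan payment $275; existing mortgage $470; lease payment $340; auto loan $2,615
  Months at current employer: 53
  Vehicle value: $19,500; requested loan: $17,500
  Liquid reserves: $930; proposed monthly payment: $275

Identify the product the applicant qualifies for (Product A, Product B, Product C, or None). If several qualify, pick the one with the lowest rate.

Total debts = (275 + 470 + 340 + 2,615) = 3,700; DTI = 3,700/7,750 = 47.7%.
LTV = 17,500/19,500 = 89.7%.
Reserves = 930/275 = 3.4 months.
Product A: score 773 ≥ 720; DTI 47.7% > 40%; LTV 89.7% > 85%; employment 53 ≥ 24 mo → does not qualify.
Product B: score 773 ≥ 660; DTI 47.7% > 38%; LTV 89.7% ≤ 110%; employment 53 ≥ 6 mo; reserves 3.4 < 9 mo → does not qualify.
Product C: score 773 ≥ 640; DTI 47.7% ≤ 50%; LTV 89.7% ≤ 90% → qualifies.

Product C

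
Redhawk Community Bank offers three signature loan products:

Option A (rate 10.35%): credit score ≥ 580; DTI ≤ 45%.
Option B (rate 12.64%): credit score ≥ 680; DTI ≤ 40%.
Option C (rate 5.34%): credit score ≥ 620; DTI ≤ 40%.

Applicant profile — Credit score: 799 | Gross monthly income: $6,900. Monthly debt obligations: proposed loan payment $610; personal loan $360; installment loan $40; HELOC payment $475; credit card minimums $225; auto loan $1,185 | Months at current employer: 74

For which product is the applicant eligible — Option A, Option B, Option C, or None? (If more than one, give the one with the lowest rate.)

Option A

Total debts = (610 + 360 + 40 + 475 + 225 + 1,185) = 2,895; DTI = 2,895/6,900 = 42%.
Option A: score 799 ≥ 580; DTI 42% ≤ 45% → qualifies.
Option B: score 799 ≥ 680; DTI 42% > 40% → does not qualify.
Option C: score 799 ≥ 620; DTI 42% > 40% → does not qualify.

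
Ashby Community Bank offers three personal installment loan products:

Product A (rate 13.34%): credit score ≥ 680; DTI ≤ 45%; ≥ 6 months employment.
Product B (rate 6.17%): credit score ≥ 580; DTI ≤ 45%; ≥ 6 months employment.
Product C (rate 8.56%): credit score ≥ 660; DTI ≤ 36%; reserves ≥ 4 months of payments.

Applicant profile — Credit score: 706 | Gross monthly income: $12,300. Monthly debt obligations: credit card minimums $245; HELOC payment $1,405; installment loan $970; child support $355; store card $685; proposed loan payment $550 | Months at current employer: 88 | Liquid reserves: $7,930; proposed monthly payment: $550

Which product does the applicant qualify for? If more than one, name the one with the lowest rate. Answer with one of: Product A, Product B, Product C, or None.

Total debts = (245 + 1,405 + 970 + 355 + 685 + 550) = 4,210; DTI = 4,210/12,300 = 34.2%.
Reserves = 7,930/550 = 14.4 months.
Product A: score 706 ≥ 680; DTI 34.2% ≤ 45%; employment 88 ≥ 6 mo → qualifies.
Product B: score 706 ≥ 580; DTI 34.2% ≤ 45%; employment 88 ≥ 6 mo → qualifies.
Product C: score 706 ≥ 660; DTI 34.2% ≤ 36%; reserves 14.4 ≥ 4 mo → qualifies.
Qualifying: Product A, Product B, Product C. Lowest rate is 6.17% → Product B.

Product B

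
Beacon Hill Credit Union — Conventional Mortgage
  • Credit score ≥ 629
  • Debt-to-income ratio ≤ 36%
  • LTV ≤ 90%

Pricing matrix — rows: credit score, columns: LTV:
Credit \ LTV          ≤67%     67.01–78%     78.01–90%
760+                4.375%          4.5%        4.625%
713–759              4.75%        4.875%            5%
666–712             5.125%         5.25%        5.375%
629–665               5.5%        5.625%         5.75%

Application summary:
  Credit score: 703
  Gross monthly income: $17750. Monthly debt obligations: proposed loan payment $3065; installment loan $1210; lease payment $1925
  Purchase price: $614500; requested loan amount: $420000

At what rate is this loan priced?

Credit score 703 ≥ 629; Total monthly debts = (3,065 + 1,210 + 1,925) = 6,200. DTI: 6,200 ÷ 17,750 = 34.9%, within the 36% cap
LTV: 420,000 ÷ 614,500 = 68.3%, within 90% cap
Row: 703 falls in 666–712. Column: 68.3% falls in 67.01–78%. Rate = 5.25%.

5.25%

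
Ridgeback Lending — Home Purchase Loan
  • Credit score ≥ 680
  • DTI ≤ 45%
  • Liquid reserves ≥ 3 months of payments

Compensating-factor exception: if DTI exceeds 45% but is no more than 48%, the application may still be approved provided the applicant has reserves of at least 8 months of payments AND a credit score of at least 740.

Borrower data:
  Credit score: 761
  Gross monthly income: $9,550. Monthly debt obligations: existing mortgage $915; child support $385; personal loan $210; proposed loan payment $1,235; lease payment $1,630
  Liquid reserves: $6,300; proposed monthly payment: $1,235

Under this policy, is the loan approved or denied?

Credit score 761 ≥ 680 (meets base)
Total debts = (915 + 385 + 210 + 1,235 + 1,630) = 4,375. DTI: 4,375 ÷ 9,550 = 45.8%, over the 45% base limit.
Reserves: 6,300 ÷ 1,235 = 5.1 months (meets 3-month minimum)
45.8% falls in the override range (45%–48%), so the compensating-factor test applies.
Override check — reserves: 5.1 mo (short of 8); score: 761 (ok).
Compensating-factor requirement not fully met.

Denied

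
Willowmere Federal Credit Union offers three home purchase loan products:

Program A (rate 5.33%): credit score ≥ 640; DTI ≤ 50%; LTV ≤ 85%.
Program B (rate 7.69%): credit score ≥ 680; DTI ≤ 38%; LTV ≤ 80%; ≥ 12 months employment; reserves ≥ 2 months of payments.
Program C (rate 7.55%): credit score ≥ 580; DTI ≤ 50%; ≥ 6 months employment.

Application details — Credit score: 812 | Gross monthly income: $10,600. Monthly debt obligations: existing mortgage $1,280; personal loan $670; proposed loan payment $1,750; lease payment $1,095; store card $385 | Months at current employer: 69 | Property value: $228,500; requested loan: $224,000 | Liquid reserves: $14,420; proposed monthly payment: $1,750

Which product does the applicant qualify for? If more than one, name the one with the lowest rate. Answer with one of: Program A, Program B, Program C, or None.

Program C

Total debts = (1,280 + 670 + 1,750 + 1,095 + 385) = 5,180; DTI = 5,180/10,600 = 48.9%.
LTV = 224,000/228,500 = 98%.
Reserves = 14,420/1,750 = 8.2 months.
Program A: score 812 ≥ 640; DTI 48.9% ≤ 50%; LTV 98% > 85% → does not qualify.
Program B: score 812 ≥ 680; DTI 48.9% > 38%; LTV 98% > 80%; employment 69 ≥ 12 mo; reserves 8.2 ≥ 2 mo → does not qualify.
Program C: score 812 ≥ 580; DTI 48.9% ≤ 50%; employment 69 ≥ 6 mo → qualifies.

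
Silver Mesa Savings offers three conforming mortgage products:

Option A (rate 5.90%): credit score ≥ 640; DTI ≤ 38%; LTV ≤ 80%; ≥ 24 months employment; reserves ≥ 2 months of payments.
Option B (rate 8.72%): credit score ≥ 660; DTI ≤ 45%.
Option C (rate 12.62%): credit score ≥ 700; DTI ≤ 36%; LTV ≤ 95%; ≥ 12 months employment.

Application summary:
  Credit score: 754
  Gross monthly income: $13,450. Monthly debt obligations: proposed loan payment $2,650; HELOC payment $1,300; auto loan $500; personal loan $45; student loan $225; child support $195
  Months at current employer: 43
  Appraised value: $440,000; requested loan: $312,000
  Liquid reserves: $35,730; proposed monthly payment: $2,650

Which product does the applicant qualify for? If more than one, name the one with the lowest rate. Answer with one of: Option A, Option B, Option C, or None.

Total debts = (2,650 + 1,300 + 500 + 45 + 225 + 195) = 4,915; DTI = 4,915/13,450 = 36.5%.
LTV = 312,000/440,000 = 70.9%.
Reserves = 35,730/2,650 = 13.5 months.
Option A: score 754 ≥ 640; DTI 36.5% ≤ 38%; LTV 70.9% ≤ 80%; employment 43 ≥ 24 mo; reserves 13.5 ≥ 2 mo → qualifies.
Option B: score 754 ≥ 660; DTI 36.5% ≤ 45% → qualifies.
Option C: score 754 ≥ 700; DTI 36.5% > 36%; LTV 70.9% ≤ 95%; employment 43 ≥ 12 mo → does not qualify.
Qualifying: Option A, Option B. Lowest rate is 5.90% → Option A.

Option A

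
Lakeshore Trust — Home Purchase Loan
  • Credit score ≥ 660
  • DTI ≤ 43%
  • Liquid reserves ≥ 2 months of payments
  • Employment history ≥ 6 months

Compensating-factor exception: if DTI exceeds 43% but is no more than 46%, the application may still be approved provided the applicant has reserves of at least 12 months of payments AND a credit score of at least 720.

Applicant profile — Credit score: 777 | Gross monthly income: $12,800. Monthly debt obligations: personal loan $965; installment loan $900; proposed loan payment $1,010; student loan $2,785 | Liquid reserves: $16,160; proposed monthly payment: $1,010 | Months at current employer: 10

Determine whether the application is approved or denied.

Approved

Credit score 777 ≥ 660 (meets base)
Total debts = (965 + 900 + 1,010 + 2,785) = 5,660. DTI = 5,660/12,800 = 44.2% > 43% — standard DTI limit exceeded.
Reserves: 16,160 ÷ 1,010 = 16.0 months (meets 2-month minimum)
Employment 10 ≥ 6 months
44.2% falls in the override range (43%–46%), so the compensating-factor test applies.
Override check — reserves: 16.0 mo (ok); score: 777 (ok).
Both override conditions satisfied; DTI exception granted.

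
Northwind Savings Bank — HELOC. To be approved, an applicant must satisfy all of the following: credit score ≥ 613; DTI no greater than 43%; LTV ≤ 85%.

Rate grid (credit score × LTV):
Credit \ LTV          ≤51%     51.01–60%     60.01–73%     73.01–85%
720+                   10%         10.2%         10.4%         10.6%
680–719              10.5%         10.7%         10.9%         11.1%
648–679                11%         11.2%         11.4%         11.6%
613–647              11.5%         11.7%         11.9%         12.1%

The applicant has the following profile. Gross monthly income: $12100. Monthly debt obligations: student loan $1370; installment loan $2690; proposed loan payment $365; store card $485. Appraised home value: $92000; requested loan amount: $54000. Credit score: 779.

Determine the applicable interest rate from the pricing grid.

10.2%

Credit score 779 ≥ 613; Total monthly debts = (1,370 + 2,690 + 365 + 485) = 4,910. Debt-to-income = 4,910/12,100 = 40.6% — meets 43% limit
LTV = 54,000/92,000 = 58.7% ≤ 85%
Row: 779 falls in 720+. Column: 58.7% falls in 51.01–60%. Rate = 10.2%.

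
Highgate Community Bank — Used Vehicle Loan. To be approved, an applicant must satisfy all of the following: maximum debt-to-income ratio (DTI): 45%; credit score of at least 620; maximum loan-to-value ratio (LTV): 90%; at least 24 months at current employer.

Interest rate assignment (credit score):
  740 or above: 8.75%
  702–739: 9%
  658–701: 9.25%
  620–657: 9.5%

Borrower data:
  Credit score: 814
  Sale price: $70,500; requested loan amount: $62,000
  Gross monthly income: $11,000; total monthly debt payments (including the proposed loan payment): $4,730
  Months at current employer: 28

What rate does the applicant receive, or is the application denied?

Credit score 814 ≥ 620 (meets minimum)
Debt-to-income = 4,730/11,000 = 43% — meets 45% limit
Employment 28 ≥ 24 months
LTV: 62,000 ÷ 70,500 = 87.9%, within 90% cap
All requirements met. Score 814 falls in the 740 or above tier → 8.75%.

Approved at 8.75%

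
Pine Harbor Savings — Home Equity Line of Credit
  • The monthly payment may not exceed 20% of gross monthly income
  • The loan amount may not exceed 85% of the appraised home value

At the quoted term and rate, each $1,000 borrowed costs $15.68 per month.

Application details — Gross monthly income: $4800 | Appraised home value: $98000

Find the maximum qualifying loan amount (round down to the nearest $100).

Payment cap: 20% × $4,800 = $960/month.
At $15.68 per $1,000, that supports 960/15.68 × 1,000 ≈ $61,224 → $61,200.
LTV cap: 85% × $98,000 = $83,300 → $83,300.
Binding constraint: payment-to-income.

$61,200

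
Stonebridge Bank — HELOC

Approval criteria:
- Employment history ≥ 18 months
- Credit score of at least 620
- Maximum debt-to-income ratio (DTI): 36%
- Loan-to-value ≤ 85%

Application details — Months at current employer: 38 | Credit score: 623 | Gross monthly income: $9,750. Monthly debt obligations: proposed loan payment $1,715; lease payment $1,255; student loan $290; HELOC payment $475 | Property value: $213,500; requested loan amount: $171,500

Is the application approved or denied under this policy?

Denied

Employment 38 ≥ 18 months
Credit score 623 ≥ 620 (meets)
Total monthly debts = (1,715 + 1,255 + 290 + 475) = 3,735. DTI: 3,735 ÷ 9,750 = 38.3%, exceeds the 36% cap
LTV = 171,500/213,500 = 80.3% ≤ 85%
Fails on DTI.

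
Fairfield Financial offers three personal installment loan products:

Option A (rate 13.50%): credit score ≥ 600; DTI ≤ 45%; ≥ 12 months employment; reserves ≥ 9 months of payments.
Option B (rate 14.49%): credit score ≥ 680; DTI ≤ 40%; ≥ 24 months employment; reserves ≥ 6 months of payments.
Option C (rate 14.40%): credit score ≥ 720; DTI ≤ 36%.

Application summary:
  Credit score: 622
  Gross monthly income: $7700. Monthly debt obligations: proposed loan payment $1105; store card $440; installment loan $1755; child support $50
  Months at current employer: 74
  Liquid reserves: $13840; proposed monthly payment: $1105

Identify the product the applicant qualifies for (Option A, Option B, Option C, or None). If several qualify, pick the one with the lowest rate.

Total debts = (1,105 + 440 + 1,755 + 50) = 3,350; DTI = 3,350/7,700 = 43.5%.
Reserves = 13,840/1,105 = 12.5 months.
Option A: score 622 ≥ 600; DTI 43.5% ≤ 45%; employment 74 ≥ 12 mo; reserves 12.5 ≥ 9 mo → qualifies.
Option B: score 622 < 680; DTI 43.5% > 40%; employment 74 ≥ 24 mo; reserves 12.5 ≥ 6 mo → does not qualify.
Option C: score 622 < 720; DTI 43.5% > 36% → does not qualify.

Option A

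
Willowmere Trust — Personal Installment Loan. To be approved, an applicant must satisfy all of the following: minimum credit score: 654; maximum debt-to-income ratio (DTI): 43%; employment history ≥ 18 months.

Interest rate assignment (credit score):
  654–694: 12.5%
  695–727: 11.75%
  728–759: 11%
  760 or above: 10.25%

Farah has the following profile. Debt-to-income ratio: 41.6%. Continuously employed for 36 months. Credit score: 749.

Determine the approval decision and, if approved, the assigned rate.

Approved at 11%

Credit score 749 ≥ 654 (meets minimum)
Employment 36 ≥ 18 months
Debt-to-income 41.6% vs 43% cap — pass
All requirements met. Score 749 falls in the 728–759 tier → 11%.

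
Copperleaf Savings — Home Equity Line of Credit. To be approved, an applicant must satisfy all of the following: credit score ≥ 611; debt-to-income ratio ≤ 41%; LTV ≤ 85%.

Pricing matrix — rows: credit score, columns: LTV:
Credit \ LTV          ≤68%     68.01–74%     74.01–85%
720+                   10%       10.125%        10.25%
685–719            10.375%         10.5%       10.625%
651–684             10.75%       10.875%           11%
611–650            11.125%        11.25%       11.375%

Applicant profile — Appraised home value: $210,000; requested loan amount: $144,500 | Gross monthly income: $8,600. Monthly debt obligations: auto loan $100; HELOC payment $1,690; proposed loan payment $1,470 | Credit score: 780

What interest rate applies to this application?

Credit score 780 ≥ 611; Total monthly debts = (100 + 1,690 + 1,470) = 3,260. DTI: 3,260 ÷ 8,600 = 37.9%, within the 41% cap
Loan-to-value = 144,500/210,000 = 68.8% — pass (85% max)
Score 780 is in the 720+ band; LTV 68.8% is in the 68.01–74% band → 10.125%.

10.125%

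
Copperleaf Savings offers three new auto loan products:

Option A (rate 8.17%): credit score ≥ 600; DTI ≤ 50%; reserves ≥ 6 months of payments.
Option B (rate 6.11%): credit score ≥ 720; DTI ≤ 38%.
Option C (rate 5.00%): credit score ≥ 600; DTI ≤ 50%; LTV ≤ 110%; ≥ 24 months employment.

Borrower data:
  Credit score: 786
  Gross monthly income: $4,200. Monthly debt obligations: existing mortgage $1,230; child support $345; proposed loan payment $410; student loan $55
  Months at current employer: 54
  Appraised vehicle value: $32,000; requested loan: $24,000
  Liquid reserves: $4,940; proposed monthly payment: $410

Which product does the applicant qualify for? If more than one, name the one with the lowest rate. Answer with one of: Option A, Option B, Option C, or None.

Option C

Total debts = (1,230 + 345 + 410 + 55) = 2,040; DTI = 2,040/4,200 = 48.6%.
LTV = 24,000/32,000 = 75%.
Reserves = 4,940/410 = 12.0 months.
Option A: score 786 ≥ 600; DTI 48.6% ≤ 50%; reserves 12.0 ≥ 6 mo → qualifies.
Option B: score 786 ≥ 720; DTI 48.6% > 38% → does not qualify.
Option C: score 786 ≥ 600; DTI 48.6% ≤ 50%; LTV 75% ≤ 110%; employment 54 ≥ 24 mo → qualifies.
Qualifying: Option A, Option C. Lowest rate is 5.00% → Option C.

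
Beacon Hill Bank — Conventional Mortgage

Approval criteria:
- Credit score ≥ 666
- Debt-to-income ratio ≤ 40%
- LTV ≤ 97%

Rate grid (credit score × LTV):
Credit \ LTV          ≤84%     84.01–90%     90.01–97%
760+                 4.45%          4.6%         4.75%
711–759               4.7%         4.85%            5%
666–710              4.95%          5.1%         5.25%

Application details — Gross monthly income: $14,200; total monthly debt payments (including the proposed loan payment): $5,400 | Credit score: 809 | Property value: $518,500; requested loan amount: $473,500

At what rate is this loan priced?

Credit score 809 ≥ 666; DTI: 5,400 ÷ 14,200 = 38%, within the 40% cap
LTV: 473,500 ÷ 518,500 = 91.3%, within 97% cap
Score 809 is in the 760+ band; LTV 91.3% is in the 90.01–97% band → 4.75%.

4.75%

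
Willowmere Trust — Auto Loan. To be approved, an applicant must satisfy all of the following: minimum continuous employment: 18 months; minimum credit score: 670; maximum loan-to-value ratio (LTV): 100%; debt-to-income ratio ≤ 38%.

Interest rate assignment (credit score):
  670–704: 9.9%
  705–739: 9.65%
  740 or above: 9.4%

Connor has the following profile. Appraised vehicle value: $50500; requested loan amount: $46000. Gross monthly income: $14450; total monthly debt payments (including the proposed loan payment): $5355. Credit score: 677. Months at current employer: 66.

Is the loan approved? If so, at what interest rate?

Approved at 9.9%

Credit score 677 ≥ 670 (meets minimum)
LTV = 46,000/50,500 = 91.1% ≤ 100%
Employment 66 ≥ 18 months
DTI = 5,355/14,450 = 37.1% ≤ 38%
All requirements met. Score 677 falls in the 670–704 tier → 9.9%.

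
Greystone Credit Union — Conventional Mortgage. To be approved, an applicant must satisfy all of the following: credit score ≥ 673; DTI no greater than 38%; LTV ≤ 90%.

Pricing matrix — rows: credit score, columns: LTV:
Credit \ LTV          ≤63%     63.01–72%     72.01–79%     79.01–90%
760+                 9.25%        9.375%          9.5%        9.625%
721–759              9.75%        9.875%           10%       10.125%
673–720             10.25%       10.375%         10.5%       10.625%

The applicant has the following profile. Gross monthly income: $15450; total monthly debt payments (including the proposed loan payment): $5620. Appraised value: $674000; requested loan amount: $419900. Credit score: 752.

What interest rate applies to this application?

9.75%

Credit score 752 ≥ 673; DTI = 5,620/15,450 = 36.4% ≤ 38%
Loan-to-value = 419,900/674,000 = 62.3% — pass (90% max)
Score 752 is in the 721–759 band; LTV 62.3% is in the ≤63% band → 9.75%.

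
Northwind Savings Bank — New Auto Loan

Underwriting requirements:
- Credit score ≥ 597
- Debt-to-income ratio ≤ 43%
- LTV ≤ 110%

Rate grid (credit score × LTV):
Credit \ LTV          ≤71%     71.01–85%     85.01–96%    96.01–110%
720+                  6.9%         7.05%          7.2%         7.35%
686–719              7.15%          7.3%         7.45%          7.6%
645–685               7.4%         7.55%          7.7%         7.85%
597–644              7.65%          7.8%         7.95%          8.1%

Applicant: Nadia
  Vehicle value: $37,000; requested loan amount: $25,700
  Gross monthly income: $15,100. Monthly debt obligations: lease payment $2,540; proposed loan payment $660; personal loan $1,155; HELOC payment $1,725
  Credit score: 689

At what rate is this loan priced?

Credit score 689 ≥ 597; Total monthly debts = (2,540 + 660 + 1,155 + 1,725) = 6,080. DTI: 6,080 ÷ 15,100 = 40.3%, within the 43% cap
LTV = 25,700/37,000 = 69.5% ≤ 110%
Credit 689 → row 686–719; LTV 69.5% → column ≤71%. Grid cell → 7.15%.

7.15%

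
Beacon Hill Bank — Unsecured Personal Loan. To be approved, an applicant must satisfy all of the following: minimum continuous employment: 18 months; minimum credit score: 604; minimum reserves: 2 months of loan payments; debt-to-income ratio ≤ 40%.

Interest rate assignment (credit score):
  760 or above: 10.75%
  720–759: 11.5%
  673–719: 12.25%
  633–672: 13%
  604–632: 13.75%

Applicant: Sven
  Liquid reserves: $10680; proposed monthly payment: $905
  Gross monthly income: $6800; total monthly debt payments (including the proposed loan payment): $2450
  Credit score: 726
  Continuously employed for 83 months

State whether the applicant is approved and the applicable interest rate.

Approved at 11.5%

Credit score 726 ≥ 604 (meets minimum)
DTI = 2,450/6,800 = 36% ≤ 40%
Employment 83 ≥ 18 months
Liquid reserves cover 10,680/905 = 11.8 months — ≥ 2 required
All requirements met. Score 726 falls in the 720–759 tier → 11.5%.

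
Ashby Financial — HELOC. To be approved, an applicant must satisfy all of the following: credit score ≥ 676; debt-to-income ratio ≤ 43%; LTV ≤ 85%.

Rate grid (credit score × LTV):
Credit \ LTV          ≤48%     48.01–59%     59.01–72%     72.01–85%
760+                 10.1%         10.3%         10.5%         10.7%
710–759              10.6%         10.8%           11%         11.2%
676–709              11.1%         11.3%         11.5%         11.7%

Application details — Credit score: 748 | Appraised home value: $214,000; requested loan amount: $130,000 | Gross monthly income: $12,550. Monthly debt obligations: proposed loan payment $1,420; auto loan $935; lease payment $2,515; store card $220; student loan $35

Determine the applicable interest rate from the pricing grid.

Credit score 748 ≥ 676; Total monthly debts = (1,420 + 935 + 2,515 + 220 + 35) = 5,125. Debt-to-income = 5,125/12,550 = 40.8% — meets 43% limit
LTV: 130,000 ÷ 214,000 = 60.7%, within 85% cap
Credit 748 → row 710–759; LTV 60.7% → column 59.01–72%. Grid cell → 11%.

11%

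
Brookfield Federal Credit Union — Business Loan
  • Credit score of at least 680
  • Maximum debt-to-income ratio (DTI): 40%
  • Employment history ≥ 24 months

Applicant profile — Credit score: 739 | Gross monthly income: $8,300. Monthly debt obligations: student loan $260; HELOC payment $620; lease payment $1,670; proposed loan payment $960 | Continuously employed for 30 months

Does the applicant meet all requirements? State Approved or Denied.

Denied

Credit score 739 ≥ 680 (meets)
Total monthly debts = (260 + 620 + 1,670 + 960) = 3,510. Debt-to-income = 3,510/8,300 = 42.3% — over 40% limit
Employment 30 ≥ 24 months
Fails on DTI.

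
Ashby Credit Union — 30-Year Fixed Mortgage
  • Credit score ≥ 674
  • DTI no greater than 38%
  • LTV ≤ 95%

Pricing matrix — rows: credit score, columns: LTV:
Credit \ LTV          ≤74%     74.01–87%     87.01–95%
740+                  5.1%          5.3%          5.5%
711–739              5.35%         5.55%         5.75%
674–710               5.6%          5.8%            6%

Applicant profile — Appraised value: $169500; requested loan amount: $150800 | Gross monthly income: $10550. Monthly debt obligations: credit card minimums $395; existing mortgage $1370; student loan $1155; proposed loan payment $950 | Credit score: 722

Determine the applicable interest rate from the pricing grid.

5.75%

Credit score 722 ≥ 674; Total monthly debts = (395 + 1,370 + 1,155 + 950) = 3,870. DTI = 3,870/10,550 = 36.7% ≤ 38%
LTV = 150,800/169,500 = 89% ≤ 95%
Row: 722 falls in 711–739. Column: 89% falls in 87.01–95%. Rate = 5.75%.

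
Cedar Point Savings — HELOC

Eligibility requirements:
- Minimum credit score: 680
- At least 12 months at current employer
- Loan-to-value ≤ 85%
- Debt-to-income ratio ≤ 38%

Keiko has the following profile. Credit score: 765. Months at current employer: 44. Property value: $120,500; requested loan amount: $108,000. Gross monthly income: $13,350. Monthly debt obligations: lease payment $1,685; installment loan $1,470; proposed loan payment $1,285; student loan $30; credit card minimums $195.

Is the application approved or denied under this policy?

Denied

Credit score 765 ≥ 680 (meets)
Employment 44 ≥ 12 months
Loan-to-value = 108,000/120,500 = 89.6% — fail (85% max)
Total monthly debts = (1,685 + 1,470 + 1,285 + 30 + 195) = 4,665. Debt-to-income = 4,665/13,350 = 34.9% — meets 38% limit
Fails on LTV.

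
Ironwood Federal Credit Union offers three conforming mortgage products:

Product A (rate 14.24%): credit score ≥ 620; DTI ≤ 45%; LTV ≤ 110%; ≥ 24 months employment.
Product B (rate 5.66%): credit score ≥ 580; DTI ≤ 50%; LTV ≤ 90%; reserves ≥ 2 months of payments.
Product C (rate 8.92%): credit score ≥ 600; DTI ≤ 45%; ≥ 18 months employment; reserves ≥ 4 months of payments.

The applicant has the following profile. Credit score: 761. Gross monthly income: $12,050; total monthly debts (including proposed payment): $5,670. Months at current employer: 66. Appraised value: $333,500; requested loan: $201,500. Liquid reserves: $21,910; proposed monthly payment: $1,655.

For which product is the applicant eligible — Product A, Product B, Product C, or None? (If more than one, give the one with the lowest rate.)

DTI = 5,670/12,050 = 47.1%.
LTV = 201,500/333,500 = 60.4%.
Reserves = 21,910/1,655 = 13.2 months.
Product A: score 761 ≥ 620; DTI 47.1% > 45%; LTV 60.4% ≤ 110%; employment 66 ≥ 24 mo → does not qualify.
Product B: score 761 ≥ 580; DTI 47.1% ≤ 50%; LTV 60.4% ≤ 90%; reserves 13.2 ≥ 2 mo → qualifies.
Product C: score 761 ≥ 600; DTI 47.1% > 45%; employment 66 ≥ 18 mo; reserves 13.2 ≥ 4 mo → does not qualify.

Product B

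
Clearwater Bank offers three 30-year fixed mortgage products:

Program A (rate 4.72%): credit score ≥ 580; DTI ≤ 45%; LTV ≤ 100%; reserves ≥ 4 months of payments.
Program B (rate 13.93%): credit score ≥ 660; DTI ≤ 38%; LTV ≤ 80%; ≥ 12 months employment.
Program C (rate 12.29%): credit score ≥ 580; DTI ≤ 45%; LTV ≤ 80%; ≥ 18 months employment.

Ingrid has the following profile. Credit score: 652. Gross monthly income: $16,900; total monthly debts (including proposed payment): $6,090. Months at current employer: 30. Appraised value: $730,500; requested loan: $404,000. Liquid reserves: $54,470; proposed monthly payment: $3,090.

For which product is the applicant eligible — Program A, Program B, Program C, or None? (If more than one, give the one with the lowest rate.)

Program A

DTI = 6,090/16,900 = 36%.
LTV = 404,000/730,500 = 55.3%.
Reserves = 54,470/3,090 = 17.6 months.
Program A: score 652 ≥ 580; DTI 36% ≤ 45%; LTV 55.3% ≤ 100%; reserves 17.6 ≥ 4 mo → qualifies.
Program B: score 652 < 660; DTI 36% ≤ 38%; LTV 55.3% ≤ 80%; employment 30 ≥ 12 mo → does not qualify.
Program C: score 652 ≥ 580; DTI 36% ≤ 45%; LTV 55.3% ≤ 80%; employment 30 ≥ 18 mo → qualifies.
Qualifying: Program A, Program C. Lowest rate is 4.72% → Program A.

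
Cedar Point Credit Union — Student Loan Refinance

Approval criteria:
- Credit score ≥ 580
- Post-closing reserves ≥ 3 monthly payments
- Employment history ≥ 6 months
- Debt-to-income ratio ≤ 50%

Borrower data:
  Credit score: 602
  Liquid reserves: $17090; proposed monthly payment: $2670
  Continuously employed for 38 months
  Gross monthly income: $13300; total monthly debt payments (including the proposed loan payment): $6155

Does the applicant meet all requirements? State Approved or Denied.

Approved

Credit score 602 ≥ 580 (meets)
Liquid reserves cover 17,090/2,670 = 6.4 months — ≥ 3 required
Employment 38 ≥ 6 months
DTI: 6,155 ÷ 13,300 = 46.3%, within the 50% cap
All criteria satisfied.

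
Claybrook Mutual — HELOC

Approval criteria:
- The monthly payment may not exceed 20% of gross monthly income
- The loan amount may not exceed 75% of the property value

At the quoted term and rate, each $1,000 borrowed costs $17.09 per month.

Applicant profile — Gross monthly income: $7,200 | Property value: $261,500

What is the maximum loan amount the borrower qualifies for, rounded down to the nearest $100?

$84,200

Payment cap: 20% × $7,200 = $1,440/month.
At $17.09 per $1,000, that supports 1,440/17.09 × 1,000 ≈ $84,259 → $84,200.
LTV cap: 75% × $261,500 = $196,125 → $196,100.
Binding constraint: payment-to-income.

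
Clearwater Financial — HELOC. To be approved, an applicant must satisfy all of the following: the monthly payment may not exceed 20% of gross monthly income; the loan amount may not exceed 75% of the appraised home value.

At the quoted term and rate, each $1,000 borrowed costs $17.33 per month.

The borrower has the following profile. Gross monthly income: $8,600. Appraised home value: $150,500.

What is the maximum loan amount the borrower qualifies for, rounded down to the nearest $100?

Payment cap: 20% × $8,600 = $1,720/month.
At $17.33 per $1,000, that supports 1,720/17.33 × 1,000 ≈ $99,249 → $99,200.
LTV cap: 75% × $150,500 = $112,875 → $112,800.
Binding constraint: payment-to-income.

$99,200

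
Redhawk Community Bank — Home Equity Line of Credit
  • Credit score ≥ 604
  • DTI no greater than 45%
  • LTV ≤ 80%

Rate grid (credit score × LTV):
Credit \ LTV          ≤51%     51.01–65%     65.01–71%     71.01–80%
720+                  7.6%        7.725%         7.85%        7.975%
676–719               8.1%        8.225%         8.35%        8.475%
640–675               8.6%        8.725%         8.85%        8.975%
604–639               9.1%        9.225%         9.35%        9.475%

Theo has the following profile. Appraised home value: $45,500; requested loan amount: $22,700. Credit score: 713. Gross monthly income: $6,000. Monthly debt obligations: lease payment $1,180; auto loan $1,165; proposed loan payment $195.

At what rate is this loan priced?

Credit score 713 ≥ 604; Total monthly debts = (1,180 + 1,165 + 195) = 2,540. DTI: 2,540 ÷ 6,000 = 42.3%, within the 45% cap
LTV = 22,700/45,500 = 49.9% ≤ 80%
Score 713 is in the 676–719 band; LTV 49.9% is in the ≤51% band → 8.1%.

8.1%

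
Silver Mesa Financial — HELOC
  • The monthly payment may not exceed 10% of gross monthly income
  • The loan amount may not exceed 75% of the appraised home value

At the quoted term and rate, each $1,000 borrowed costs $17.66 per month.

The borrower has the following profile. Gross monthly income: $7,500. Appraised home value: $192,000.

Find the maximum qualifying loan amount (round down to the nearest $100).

$42,400

Payment cap: 10% × $7,500 = $750/month.
At $17.66 per $1,000, that supports 750/17.66 × 1,000 ≈ $42,468 → $42,400.
LTV cap: 75% × $192,000 = $144,000 → $144,000.
Binding constraint: payment-to-income.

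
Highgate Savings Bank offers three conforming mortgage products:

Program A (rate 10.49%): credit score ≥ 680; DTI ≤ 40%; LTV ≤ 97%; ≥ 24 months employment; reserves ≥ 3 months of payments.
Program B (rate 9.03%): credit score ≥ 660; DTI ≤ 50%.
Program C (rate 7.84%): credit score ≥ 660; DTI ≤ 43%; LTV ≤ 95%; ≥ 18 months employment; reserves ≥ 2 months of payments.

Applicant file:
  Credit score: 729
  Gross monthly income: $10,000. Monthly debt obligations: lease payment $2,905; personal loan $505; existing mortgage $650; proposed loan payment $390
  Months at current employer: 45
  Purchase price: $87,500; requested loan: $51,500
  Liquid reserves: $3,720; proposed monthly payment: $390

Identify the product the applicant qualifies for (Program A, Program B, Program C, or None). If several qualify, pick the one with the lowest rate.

Total debts = (2,905 + 505 + 650 + 390) = 4,450; DTI = 4,450/10,000 = 44.5%.
LTV = 51,500/87,500 = 58.9%.
Reserves = 3,720/390 = 9.5 months.
Program A: score 729 ≥ 680; DTI 44.5% > 40%; LTV 58.9% ≤ 97%; employment 45 ≥ 24 mo; reserves 9.5 ≥ 3 mo → does not qualify.
Program B: score 729 ≥ 660; DTI 44.5% ≤ 50% → qualifies.
Program C: score 729 ≥ 660; DTI 44.5% > 43%; LTV 58.9% ≤ 95%; employment 45 ≥ 18 mo; reserves 9.5 ≥ 2 mo → does not qualify.

Program B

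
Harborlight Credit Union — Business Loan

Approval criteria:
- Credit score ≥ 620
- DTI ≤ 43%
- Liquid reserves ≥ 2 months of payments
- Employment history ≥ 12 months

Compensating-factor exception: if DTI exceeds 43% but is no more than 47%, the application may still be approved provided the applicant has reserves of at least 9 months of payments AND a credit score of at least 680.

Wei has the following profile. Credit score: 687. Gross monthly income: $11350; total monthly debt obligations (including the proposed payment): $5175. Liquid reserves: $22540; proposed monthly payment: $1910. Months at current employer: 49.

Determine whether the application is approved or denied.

Credit score 687 ≥ 620 (meets base)
DTI: 5,175 ÷ 11,350 = 45.6%, over the 43% base limit.
Liquid reserves cover 22,540/1,910 = 11.8 months — ≥ 2 required
Employment 49 ≥ 12 months
45.6% falls in the override range (43%–47%), so the compensating-factor test applies.
Reserves 11.8 ≥ 9 months; credit score 687 ≥ 680.
Both compensating conditions met → exception applies.

Approved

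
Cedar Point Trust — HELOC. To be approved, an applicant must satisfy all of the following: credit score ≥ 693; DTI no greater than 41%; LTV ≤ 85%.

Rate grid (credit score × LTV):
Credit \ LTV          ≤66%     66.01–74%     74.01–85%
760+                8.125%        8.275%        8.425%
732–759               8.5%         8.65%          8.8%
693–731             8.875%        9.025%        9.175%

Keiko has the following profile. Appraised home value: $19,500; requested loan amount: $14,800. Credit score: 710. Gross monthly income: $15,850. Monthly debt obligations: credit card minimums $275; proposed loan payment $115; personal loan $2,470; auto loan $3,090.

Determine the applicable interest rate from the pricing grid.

9.175%

Credit score 710 ≥ 693; Total monthly debts = (275 + 115 + 2,470 + 3,090) = 5,950. Debt-to-income = 5,950/15,850 = 37.5% — meets 41% limit
Loan-to-value = 14,800/19,500 = 75.9% — pass (85% max)
Credit 710 → row 693–731; LTV 75.9% → column 74.01–85%. Grid cell → 9.175%.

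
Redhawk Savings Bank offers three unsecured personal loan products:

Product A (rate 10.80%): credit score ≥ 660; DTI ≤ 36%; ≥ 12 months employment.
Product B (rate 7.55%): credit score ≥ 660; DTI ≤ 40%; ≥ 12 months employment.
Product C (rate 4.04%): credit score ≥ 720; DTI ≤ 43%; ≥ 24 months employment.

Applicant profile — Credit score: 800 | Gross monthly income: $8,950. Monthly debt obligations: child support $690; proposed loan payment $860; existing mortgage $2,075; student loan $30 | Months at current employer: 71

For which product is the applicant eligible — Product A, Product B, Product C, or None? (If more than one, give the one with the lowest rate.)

Total debts = (690 + 860 + 2,075 + 30) = 3,655; DTI = 3,655/8,950 = 40.8%.
Product A: score 800 ≥ 660; DTI 40.8% > 36%; employment 71 ≥ 12 mo → does not qualify.
Product B: score 800 ≥ 660; DTI 40.8% > 40%; employment 71 ≥ 12 mo → does not qualify.
Product C: score 800 ≥ 720; DTI 40.8% ≤ 43%; employment 71 ≥ 24 mo → qualifies.

Product C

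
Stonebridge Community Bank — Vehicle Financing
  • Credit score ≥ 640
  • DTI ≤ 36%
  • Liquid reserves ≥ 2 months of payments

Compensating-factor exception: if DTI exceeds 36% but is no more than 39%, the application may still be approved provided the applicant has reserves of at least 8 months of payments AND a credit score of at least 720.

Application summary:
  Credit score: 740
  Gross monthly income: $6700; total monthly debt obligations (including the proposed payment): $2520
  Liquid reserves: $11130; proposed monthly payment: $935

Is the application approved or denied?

Approved

Credit score 740 ≥ 640 (meets base)
DTI = 2,520/6,700 = 37.6% > 36% — standard DTI limit exceeded.
Liquid reserves cover 11,130/935 = 11.9 months — ≥ 2 required
DTI 37.6% is within the 36%–39% exception band; checking compensating factors.
Reserves 11.9 ≥ 8 months; credit score 740 ≥ 720.
Both override conditions satisfied; DTI exception granted.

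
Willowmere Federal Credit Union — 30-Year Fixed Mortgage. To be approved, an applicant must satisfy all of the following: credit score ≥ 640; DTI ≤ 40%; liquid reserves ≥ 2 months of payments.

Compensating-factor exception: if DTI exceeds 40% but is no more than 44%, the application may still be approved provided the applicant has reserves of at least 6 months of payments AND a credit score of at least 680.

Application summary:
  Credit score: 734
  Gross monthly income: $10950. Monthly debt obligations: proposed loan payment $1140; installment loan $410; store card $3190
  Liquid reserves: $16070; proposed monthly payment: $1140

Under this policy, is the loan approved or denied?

Approved

Credit score 734 ≥ 640 (meets base)
Total debts = (1,140 + 410 + 3,190) = 4,740. DTI = 4,740/10,950 = 43.3% > 40% — standard DTI limit exceeded.
Liquid reserves cover 16,070/1,140 = 14.1 months — ≥ 2 required
DTI 43.3% is within the 40%–44% exception band; checking compensating factors.
Reserves 14.1 ≥ 6 months; credit score 734 ≥ 680.
Both compensating conditions met → exception applies.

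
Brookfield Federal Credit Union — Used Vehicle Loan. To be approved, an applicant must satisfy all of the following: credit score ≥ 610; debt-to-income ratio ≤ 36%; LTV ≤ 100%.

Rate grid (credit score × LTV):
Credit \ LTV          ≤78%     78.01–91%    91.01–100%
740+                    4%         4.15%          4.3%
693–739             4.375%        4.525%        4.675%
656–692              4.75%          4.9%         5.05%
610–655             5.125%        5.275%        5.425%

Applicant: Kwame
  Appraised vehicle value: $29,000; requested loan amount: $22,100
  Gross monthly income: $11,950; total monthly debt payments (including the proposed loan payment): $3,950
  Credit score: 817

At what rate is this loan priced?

Credit score 817 ≥ 610; Debt-to-income = 3,950/11,950 = 33.1% — meets 36% limit
LTV: 22,100 ÷ 29,000 = 76.2%, within 100% cap
Score 817 is in the 740+ band; LTV 76.2% is in the ≤78% band → 4%.

4%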